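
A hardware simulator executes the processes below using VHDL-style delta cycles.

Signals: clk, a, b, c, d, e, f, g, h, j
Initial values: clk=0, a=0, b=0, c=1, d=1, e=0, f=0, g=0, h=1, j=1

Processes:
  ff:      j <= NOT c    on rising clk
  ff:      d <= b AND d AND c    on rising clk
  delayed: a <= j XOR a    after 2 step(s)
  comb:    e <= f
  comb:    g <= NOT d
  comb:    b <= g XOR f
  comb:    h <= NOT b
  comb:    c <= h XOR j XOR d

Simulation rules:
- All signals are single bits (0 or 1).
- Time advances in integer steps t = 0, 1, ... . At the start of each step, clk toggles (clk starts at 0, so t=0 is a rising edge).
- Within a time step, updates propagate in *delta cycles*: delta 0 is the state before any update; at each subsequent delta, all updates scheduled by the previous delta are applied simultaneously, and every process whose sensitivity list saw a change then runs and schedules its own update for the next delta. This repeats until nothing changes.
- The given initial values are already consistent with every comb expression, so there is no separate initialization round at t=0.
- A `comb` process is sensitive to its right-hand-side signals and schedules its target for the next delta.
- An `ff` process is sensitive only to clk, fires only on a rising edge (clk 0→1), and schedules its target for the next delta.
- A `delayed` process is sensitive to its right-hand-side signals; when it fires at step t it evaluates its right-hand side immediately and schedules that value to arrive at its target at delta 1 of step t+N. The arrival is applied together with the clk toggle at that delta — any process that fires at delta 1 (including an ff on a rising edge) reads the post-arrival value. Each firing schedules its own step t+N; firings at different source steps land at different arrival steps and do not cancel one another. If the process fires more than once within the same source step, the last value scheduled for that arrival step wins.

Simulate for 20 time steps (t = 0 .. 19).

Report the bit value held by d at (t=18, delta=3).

0

[bits: a,h,f,e,d,j,clk,b,c,g]
t=0: Δ0=0100110010 Δ1=0100111010 Δ2=0100001010 Δ3=0100001011 Δ4=0100001111 Δ5=0000001111 Δ6=0000001101 | 6Δ
t=1: Δ0=0000001101 Δ1=0000000101 | 1Δ
t=2: Δ0=0000000101 Δ1=0000001101 Δ2=0000011101 Δ3=0000011111 | 3Δ
t=3: Δ0=0000011111 Δ1=0000010111 | 1Δ
t=4: Δ0=0000010111 Δ1=1000011111 Δ2=1000001111 Δ3=1000001101 | 3Δ
t=5: Δ0=1000001101 Δ1=1000000101 | 1Δ
t=6: Δ0=1000000101 Δ1=1000001101 Δ2=1000011101 Δ3=1000011111 | 3Δ
t=7: Δ0=1000011111 Δ1=1000010111 | 1Δ
t=8: Δ0=1000010111 Δ1=0000011111 Δ2=0000001111 Δ3=0000001101 | 3Δ
t=9: Δ0=0000001101 Δ1=0000000101 | 1Δ
t=10: Δ0=0000000101 Δ1=0000001101 Δ2=0000011101 Δ3=0000011111 | 3Δ
t=11: Δ0=0000011111 Δ1=0000010111 | 1Δ
t=12: Δ0=0000010111 Δ1=1000011111 Δ2=1000001111 Δ3=1000001101 | 3Δ
t=13: Δ0=1000001101 Δ1=1000000101 | 1Δ
t=14: Δ0=1000000101 Δ1=1000001101 Δ2=1000011101 Δ3=1000011111 | 3Δ
t=15: Δ0=1000011111 Δ1=1000010111 | 1Δ
t=16: Δ0=1000010111 Δ1=0000011111 Δ2=0000001111 Δ3=0000001101 | 3Δ
t=17: Δ0=0000001101 Δ1=0000000101 | 1Δ
t=18: Δ0=0000000101 Δ1=0000001101 Δ2=0000011101 Δ3=0000011111 | 3Δ
t=19: Δ0=0000011111 Δ1=0000010111 | 1Δ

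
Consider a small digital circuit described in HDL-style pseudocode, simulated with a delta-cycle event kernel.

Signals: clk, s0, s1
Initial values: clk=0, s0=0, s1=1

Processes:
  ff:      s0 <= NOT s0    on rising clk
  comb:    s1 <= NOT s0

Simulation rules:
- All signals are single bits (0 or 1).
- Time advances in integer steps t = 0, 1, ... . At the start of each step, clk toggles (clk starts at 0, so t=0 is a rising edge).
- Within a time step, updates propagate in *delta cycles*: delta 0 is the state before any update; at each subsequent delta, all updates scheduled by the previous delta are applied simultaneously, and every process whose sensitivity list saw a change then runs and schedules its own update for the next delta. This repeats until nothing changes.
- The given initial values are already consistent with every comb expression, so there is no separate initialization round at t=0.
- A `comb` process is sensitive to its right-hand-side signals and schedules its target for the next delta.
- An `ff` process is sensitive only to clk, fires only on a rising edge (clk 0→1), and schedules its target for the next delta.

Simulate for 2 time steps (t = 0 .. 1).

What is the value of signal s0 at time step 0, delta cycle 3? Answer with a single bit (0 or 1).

[bits: clk,s1,s0]
t=0: Δ0=010 Δ1=110 Δ2=111 Δ3=101 | 3Δ
t=1: Δ0=101 Δ1=001 | 1Δ

1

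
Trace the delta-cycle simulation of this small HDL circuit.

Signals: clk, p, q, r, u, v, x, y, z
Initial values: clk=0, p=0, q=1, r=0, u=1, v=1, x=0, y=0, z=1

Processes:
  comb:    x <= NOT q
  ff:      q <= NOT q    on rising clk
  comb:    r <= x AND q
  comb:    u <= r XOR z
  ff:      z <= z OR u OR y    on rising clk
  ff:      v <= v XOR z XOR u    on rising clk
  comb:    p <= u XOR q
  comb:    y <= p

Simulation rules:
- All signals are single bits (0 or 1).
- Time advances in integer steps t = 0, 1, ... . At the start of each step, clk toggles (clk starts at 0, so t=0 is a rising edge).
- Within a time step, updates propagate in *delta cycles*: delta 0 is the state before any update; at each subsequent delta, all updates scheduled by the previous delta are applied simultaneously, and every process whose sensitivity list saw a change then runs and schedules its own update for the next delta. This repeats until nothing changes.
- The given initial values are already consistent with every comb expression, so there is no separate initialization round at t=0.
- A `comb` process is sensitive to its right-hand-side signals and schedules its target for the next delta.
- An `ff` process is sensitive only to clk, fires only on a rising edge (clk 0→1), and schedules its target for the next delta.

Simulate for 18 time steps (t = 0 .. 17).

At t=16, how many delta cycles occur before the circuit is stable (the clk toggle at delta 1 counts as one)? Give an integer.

4

[bits: x,z,u,clk,p,r,q,y,v]
t=0: Δ0=011000101 Δ1=011100101 Δ2=011100001 Δ3=111110001 Δ4=111110011 | 4Δ
t=1: Δ0=111110011 Δ1=111010011 | 1Δ
t=2: Δ0=111010011 Δ1=111110011 Δ2=111110111 Δ3=011101111 Δ4=010100101 Δ5=011110101 Δ6=011100111 Δ7=011100101 | 7Δ
t=3: Δ0=011100101 Δ1=011000101 | 1Δ
t=4: Δ0=011000101 Δ1=011100101 Δ2=011100001 Δ3=111110001 Δ4=111110011 | 4Δ
t=5: Δ0=111110011 Δ1=111010011 | 1Δ
t=6: Δ0=111010011 Δ1=111110011 Δ2=111110111 Δ3=011101111 Δ4=010100101 Δ5=011110101 Δ6=011100111 Δ7=011100101 | 7Δ
t=7: Δ0=011100101 Δ1=011000101 | 1Δ
t=8: Δ0=011000101 Δ1=011100101 Δ2=011100001 Δ3=111110001 Δ4=111110011 | 4Δ
t=9: Δ0=111110011 Δ1=111010011 | 1Δ
t=10: Δ0=111010011 Δ1=111110011 Δ2=111110111 Δ3=011101111 Δ4=010100101 Δ5=011110101 Δ6=011100111 Δ7=011100101 | 7Δ
t=11: Δ0=011100101 Δ1=011000101 | 1Δ
t=12: Δ0=011000101 Δ1=011100101 Δ2=011100001 Δ3=111110001 Δ4=111110011 | 4Δ
t=13: Δ0=111110011 Δ1=111010011 | 1Δ
t=14: Δ0=111010011 Δ1=111110011 Δ2=111110111 Δ3=011101111 Δ4=010100101 Δ5=011110101 Δ6=011100111 Δ7=011100101 | 7Δ
t=15: Δ0=011100101 Δ1=011000101 | 1Δ
t=16: Δ0=011000101 Δ1=011100101 Δ2=011100001 Δ3=111110001 Δ4=111110011 | 4Δ
t=17: Δ0=111110011 Δ1=111010011 | 1Δ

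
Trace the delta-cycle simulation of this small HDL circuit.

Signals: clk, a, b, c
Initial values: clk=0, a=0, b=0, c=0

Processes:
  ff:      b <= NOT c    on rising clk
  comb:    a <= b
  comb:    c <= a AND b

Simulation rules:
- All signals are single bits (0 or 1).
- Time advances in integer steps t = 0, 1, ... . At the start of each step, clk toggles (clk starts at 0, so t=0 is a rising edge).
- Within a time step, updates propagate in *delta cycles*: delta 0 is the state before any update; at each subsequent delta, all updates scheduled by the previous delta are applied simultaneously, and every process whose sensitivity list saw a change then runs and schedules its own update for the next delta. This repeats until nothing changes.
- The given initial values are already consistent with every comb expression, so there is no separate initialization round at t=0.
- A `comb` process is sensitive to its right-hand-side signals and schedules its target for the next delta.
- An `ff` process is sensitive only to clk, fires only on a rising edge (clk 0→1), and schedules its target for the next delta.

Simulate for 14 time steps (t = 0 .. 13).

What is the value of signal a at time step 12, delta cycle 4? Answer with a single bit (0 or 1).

t=0 Δ0: a=0 b=0 clk=0 c=0
  Δ1: clk:0→1
  Δ2: b:0→1
  Δ3: a:0→1
  Δ4: c:0→1
  (4Δ to stable)
t=1 Δ0: a=1 b=1 clk=1 c=1
  Δ1: clk:1→0
  (1Δ to stable)
t=2 Δ0: a=1 b=1 clk=0 c=1
  Δ1: clk:0→1
  Δ2: b:1→0
  Δ3: a:1→0, c:1→0
  (3Δ to stable)
t=3 Δ0: a=0 b=0 clk=1 c=0
  Δ1: clk:1→0
  (1Δ to stable)
t=4 Δ0: a=0 b=0 clk=0 c=0
  Δ1: clk:0→1
  Δ2: b:0→1
  Δ3: a:0→1
  Δ4: c:0→1
  (4Δ to stable)
t=5 Δ0: a=1 b=1 clk=1 c=1
  Δ1: clk:1→0
  (1Δ to stable)
t=6 Δ0: a=1 b=1 clk=0 c=1
  Δ1: clk:0→1
  Δ2: b:1→0
  Δ3: a:1→0, c:1→0
  (3Δ to stable)
t=7 Δ0: a=0 b=0 clk=1 c=0
  Δ1: clk:1→0
  (1Δ to stable)
t=8 Δ0: a=0 b=0 clk=0 c=0
  Δ1: clk:0→1
  Δ2: b:0→1
  Δ3: a:0→1
  Δ4: c:0→1
  (4Δ to stable)
t=9 Δ0: a=1 b=1 clk=1 c=1
  Δ1: clk:1→0
  (1Δ to stable)
t=10 Δ0: a=1 b=1 clk=0 c=1
  Δ1: clk:0→1
  Δ2: b:1→0
  Δ3: a:1→0, c:1→0
  (3Δ to stable)
t=11 Δ0: a=0 b=0 clk=1 c=0
  Δ1: clk:1→0
  (1Δ to stable)
t=12 Δ0: a=0 b=0 clk=0 c=0
  Δ1: clk:0→1
  Δ2: b:0→1
  Δ3: a:0→1
  Δ4: c:0→1
  (4Δ to stable)
t=13 Δ0: a=1 b=1 clk=1 c=1
  Δ1: clk:1→0
  (1Δ to stable)

1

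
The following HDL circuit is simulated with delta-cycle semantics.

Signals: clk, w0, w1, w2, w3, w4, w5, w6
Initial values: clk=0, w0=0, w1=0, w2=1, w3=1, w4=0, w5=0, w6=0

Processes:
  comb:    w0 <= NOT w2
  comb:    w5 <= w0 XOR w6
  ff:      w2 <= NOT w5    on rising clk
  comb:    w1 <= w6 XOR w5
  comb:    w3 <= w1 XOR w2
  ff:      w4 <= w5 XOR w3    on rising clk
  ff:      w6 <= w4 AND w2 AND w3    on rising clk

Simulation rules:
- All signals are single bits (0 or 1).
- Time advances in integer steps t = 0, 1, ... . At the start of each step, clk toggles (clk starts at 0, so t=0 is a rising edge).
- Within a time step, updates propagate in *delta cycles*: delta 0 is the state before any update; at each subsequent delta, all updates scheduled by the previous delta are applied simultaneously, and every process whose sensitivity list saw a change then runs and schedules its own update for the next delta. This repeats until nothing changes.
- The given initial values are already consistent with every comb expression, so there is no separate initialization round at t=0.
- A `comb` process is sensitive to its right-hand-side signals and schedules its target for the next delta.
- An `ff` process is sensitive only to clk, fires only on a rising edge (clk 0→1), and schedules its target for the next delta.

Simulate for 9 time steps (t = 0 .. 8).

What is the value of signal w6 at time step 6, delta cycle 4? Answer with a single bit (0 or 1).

0

[bits: w2,w5,clk,w6,w1,w4,w3,w0]
t=0: Δ0=10000010 Δ1=10100010 Δ2=10100110 | 2Δ
t=1: Δ0=10100110 Δ1=10000110 | 1Δ
t=2: Δ0=10000110 Δ1=10100110 Δ2=10110110 Δ3=11111110 Δ4=11110100 Δ5=11110110 | 5Δ
t=3: Δ0=11110110 Δ1=11010110 | 1Δ
t=4: Δ0=11010110 Δ1=11110110 Δ2=01110010 Δ3=01110001 Δ4=00110001 Δ5=00111001 Δ6=00111011 | 6Δ
t=5: Δ0=00111011 Δ1=00011011 | 1Δ
t=6: Δ0=00011011 Δ1=00111011 Δ2=10101111 Δ3=11100100 Δ4=10101110 Δ5=10100100 Δ6=10100110 | 6Δ
t=7: Δ0=10100110 Δ1=10000110 | 1Δ
t=8: Δ0=10000110 Δ1=10100110 Δ2=10110110 Δ3=11111110 Δ4=11110100 Δ5=11110110 | 5Δ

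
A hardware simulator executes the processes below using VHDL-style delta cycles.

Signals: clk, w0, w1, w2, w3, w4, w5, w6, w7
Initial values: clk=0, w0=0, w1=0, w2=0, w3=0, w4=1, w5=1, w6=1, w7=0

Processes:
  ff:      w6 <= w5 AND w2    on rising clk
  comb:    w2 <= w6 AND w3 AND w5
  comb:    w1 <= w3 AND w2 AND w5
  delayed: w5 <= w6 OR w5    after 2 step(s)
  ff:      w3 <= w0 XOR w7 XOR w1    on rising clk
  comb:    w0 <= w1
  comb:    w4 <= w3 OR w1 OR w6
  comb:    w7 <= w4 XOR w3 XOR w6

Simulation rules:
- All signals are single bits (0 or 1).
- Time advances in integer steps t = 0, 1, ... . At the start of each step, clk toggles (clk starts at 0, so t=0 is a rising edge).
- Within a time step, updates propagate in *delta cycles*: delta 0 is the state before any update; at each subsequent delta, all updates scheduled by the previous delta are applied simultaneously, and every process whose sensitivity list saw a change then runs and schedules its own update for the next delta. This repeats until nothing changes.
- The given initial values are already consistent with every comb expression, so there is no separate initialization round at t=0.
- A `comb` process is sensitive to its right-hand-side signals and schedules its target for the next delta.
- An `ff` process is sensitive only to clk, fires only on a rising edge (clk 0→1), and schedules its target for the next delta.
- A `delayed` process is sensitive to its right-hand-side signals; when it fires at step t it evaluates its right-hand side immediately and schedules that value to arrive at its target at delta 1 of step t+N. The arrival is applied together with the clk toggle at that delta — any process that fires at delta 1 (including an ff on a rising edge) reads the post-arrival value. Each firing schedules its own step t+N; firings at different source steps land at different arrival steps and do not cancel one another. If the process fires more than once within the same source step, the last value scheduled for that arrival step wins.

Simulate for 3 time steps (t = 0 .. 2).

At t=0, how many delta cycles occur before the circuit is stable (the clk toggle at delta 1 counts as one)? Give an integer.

4

t=0 Δ0: w4=1 w5=1 w0=0 clk=0 w1=0 w2=0 w6=1 w7=0 w3=0
  Δ1: clk:0→1
  Δ2: w6:1→0
  Δ3: w4:1→0, w7:0→1
  Δ4: w7:1→0
  (4Δ to stable)
t=1 Δ0: w4=0 w5=1 w0=0 clk=1 w1=0 w2=0 w6=0 w7=0 w3=0
  Δ1: clk:1→0
  (1Δ to stable)
t=2 Δ0: w4=0 w5=1 w0=0 clk=0 w1=0 w2=0 w6=0 w7=0 w3=0
  Δ1: clk:0→1
  (1Δ to stable)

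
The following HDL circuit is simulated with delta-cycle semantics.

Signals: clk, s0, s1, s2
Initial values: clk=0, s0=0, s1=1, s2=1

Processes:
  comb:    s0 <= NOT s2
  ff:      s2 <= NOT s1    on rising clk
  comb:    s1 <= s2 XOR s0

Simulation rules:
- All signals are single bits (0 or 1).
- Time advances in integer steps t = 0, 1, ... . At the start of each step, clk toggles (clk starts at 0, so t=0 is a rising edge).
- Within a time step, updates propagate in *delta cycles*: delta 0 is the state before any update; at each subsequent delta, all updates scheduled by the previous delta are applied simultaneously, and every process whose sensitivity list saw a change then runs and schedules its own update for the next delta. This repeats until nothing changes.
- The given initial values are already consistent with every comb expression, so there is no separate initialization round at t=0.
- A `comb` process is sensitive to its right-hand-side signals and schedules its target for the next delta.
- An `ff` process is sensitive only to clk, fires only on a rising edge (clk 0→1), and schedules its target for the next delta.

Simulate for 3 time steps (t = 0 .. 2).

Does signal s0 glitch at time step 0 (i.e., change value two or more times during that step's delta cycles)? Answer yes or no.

no

t=0 Δ0: s2=1 s0=0 s1=1 clk=0
  Δ1: clk:0→1
  Δ2: s2:1→0
  Δ3: s0:0→1, s1:1→0
  Δ4: s1:0→1
  (4Δ to stable)
t=1 Δ0: s2=0 s0=1 s1=1 clk=1
  Δ1: clk:1→0
  (1Δ to stable)
t=2 Δ0: s2=0 s0=1 s1=1 clk=0
  Δ1: clk:0→1
  (1Δ to stable)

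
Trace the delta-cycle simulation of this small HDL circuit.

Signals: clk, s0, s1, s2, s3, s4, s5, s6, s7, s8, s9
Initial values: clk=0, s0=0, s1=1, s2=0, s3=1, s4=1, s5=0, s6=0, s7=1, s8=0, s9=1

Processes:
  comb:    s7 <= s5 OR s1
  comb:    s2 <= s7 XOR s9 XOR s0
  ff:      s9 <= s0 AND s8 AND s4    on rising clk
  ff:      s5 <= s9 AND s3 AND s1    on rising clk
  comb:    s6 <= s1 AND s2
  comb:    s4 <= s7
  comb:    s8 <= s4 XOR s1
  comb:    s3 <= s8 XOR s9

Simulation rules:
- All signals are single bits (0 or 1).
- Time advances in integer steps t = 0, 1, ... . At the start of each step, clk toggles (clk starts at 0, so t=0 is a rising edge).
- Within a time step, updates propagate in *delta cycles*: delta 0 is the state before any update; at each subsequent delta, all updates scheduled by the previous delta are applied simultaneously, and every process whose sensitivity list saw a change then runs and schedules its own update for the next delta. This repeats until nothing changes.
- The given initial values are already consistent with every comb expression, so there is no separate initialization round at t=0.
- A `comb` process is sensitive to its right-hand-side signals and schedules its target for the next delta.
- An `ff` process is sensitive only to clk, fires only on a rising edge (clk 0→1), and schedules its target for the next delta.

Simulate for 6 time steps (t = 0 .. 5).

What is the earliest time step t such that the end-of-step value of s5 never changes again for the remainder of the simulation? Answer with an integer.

2

t=0 Δ0: s1=1 s0=0 s7=1 s3=1 s4=1 s2=0 s5=0 s8=0 s9=1 clk=0 s6=0
  Δ1: clk:0→1
  Δ2: s5:0→1, s9:1→0
  Δ3: s3:1→0, s2:0→1
  Δ4: s6:0→1
  (4Δ to stable)
t=1 Δ0: s1=1 s0=0 s7=1 s3=0 s4=1 s2=1 s5=1 s8=0 s9=0 clk=1 s6=1
  Δ1: clk:1→0
  (1Δ to stable)
t=2 Δ0: s1=1 s0=0 s7=1 s3=0 s4=1 s2=1 s5=1 s8=0 s9=0 clk=0 s6=1
  Δ1: clk:0→1
  Δ2: s5:1→0
  (2Δ to stable)
t=3 Δ0: s1=1 s0=0 s7=1 s3=0 s4=1 s2=1 s5=0 s8=0 s9=0 clk=1 s6=1
  Δ1: clk:1→0
  (1Δ to stable)
t=4 Δ0: s1=1 s0=0 s7=1 s3=0 s4=1 s2=1 s5=0 s8=0 s9=0 clk=0 s6=1
  Δ1: clk:0→1
  (1Δ to stable)
t=5 Δ0: s1=1 s0=0 s7=1 s3=0 s4=1 s2=1 s5=0 s8=0 s9=0 clk=1 s6=1
  Δ1: clk:1→0
  (1Δ to stable)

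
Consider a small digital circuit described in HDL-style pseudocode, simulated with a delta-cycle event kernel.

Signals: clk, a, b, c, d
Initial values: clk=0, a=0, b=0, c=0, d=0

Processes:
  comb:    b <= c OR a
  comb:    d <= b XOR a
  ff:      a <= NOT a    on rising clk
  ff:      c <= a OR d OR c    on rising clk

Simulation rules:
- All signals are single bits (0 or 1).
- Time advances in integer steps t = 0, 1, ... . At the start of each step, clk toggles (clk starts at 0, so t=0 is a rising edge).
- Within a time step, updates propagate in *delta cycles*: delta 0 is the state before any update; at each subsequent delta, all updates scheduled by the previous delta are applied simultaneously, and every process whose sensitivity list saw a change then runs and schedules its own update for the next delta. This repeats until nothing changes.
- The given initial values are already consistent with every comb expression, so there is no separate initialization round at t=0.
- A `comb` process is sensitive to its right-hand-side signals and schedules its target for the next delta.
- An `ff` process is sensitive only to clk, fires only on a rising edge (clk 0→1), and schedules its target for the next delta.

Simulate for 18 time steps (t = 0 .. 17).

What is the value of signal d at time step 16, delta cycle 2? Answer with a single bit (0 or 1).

1

[bits: clk,a,b,c,d]
t=0: Δ0=00000 Δ1=10000 Δ2=11000 Δ3=11101 Δ4=11100 | 4Δ
t=1: Δ0=11100 Δ1=01100 | 1Δ
t=2: Δ0=01100 Δ1=11100 Δ2=10110 Δ3=10111 | 3Δ
t=3: Δ0=10111 Δ1=00111 | 1Δ
t=4: Δ0=00111 Δ1=10111 Δ2=11111 Δ3=11110 | 3Δ
t=5: Δ0=11110 Δ1=01110 | 1Δ
t=6: Δ0=01110 Δ1=11110 Δ2=10110 Δ3=10111 | 3Δ
t=7: Δ0=10111 Δ1=00111 | 1Δ
t=8: Δ0=00111 Δ1=10111 Δ2=11111 Δ3=11110 | 3Δ
t=9: Δ0=11110 Δ1=01110 | 1Δ
t=10: Δ0=01110 Δ1=11110 Δ2=10110 Δ3=10111 | 3Δ
t=11: Δ0=10111 Δ1=00111 | 1Δ
t=12: Δ0=00111 Δ1=10111 Δ2=11111 Δ3=11110 | 3Δ
t=13: Δ0=11110 Δ1=01110 | 1Δ
t=14: Δ0=01110 Δ1=11110 Δ2=10110 Δ3=10111 | 3Δ
t=15: Δ0=10111 Δ1=00111 | 1Δ
t=16: Δ0=00111 Δ1=10111 Δ2=11111 Δ3=11110 | 3Δ
t=17: Δ0=11110 Δ1=01110 | 1Δ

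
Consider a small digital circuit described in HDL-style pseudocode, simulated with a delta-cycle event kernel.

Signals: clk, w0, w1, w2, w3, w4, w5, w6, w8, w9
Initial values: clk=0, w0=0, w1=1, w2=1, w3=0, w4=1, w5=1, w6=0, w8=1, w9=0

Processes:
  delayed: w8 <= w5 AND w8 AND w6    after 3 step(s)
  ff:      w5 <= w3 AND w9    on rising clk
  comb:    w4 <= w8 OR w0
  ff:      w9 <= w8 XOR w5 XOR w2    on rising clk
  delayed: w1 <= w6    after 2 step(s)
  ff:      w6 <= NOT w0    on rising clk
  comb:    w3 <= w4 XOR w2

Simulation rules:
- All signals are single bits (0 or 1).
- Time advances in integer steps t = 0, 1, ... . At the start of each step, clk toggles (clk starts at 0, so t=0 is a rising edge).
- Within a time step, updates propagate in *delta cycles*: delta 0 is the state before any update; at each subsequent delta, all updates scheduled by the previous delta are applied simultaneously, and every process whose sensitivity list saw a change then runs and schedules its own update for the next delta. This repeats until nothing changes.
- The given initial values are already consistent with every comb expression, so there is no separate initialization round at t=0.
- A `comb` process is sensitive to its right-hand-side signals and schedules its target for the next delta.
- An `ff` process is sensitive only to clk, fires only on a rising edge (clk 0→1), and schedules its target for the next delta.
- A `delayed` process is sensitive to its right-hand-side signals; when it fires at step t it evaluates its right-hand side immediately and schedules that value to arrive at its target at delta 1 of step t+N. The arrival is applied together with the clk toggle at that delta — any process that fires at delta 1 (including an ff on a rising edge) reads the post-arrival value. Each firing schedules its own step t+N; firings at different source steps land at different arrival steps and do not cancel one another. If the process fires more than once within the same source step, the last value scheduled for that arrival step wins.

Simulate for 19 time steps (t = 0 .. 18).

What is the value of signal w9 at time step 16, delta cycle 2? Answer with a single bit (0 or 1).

0

t0.Δ0 w0=0 w2=1 w3=0 w6=0 w8=1 w4=1 clk=0 w1=1 w5=1 w9=0
t0.Δ1 w0=0 w2=1 w3=0 w6=0 w8=1 w4=1 clk=1 w1=1 w5=1 w9=0
t0.Δ2 w0=0 w2=1 w3=0 w6=1 w8=1 w4=1 clk=1 w1=1 w5=0 w9=1
t1.Δ0 w0=0 w2=1 w3=0 w6=1 w8=1 w4=1 clk=1 w1=1 w5=0 w9=1
t1.Δ1 w0=0 w2=1 w3=0 w6=1 w8=1 w4=1 clk=0 w1=1 w5=0 w9=1
t2.Δ0 w0=0 w2=1 w3=0 w6=1 w8=1 w4=1 clk=0 w1=1 w5=0 w9=1
t2.Δ1 w0=0 w2=1 w3=0 w6=1 w8=1 w4=1 clk=1 w1=1 w5=0 w9=1
t2.Δ2 w0=0 w2=1 w3=0 w6=1 w8=1 w4=1 clk=1 w1=1 w5=0 w9=0
t3.Δ0 w0=0 w2=1 w3=0 w6=1 w8=1 w4=1 clk=1 w1=1 w5=0 w9=0
t3.Δ1 w0=0 w2=1 w3=0 w6=1 w8=0 w4=1 clk=0 w1=1 w5=0 w9=0
t3.Δ2 w0=0 w2=1 w3=0 w6=1 w8=0 w4=0 clk=0 w1=1 w5=0 w9=0
t3.Δ3 w0=0 w2=1 w3=1 w6=1 w8=0 w4=0 clk=0 w1=1 w5=0 w9=0
t4.Δ0 w0=0 w2=1 w3=1 w6=1 w8=0 w4=0 clk=0 w1=1 w5=0 w9=0
t4.Δ1 w0=0 w2=1 w3=1 w6=1 w8=0 w4=0 clk=1 w1=1 w5=0 w9=0
t4.Δ2 w0=0 w2=1 w3=1 w6=1 w8=0 w4=0 clk=1 w1=1 w5=0 w9=1
t5.Δ0 w0=0 w2=1 w3=1 w6=1 w8=0 w4=0 clk=1 w1=1 w5=0 w9=1
t5.Δ1 w0=0 w2=1 w3=1 w6=1 w8=0 w4=0 clk=0 w1=1 w5=0 w9=1
t6.Δ0 w0=0 w2=1 w3=1 w6=1 w8=0 w4=0 clk=0 w1=1 w5=0 w9=1
t6.Δ1 w0=0 w2=1 w3=1 w6=1 w8=0 w4=0 clk=1 w1=1 w5=0 w9=1
t6.Δ2 w0=0 w2=1 w3=1 w6=1 w8=0 w4=0 clk=1 w1=1 w5=1 w9=1
t7.Δ0 w0=0 w2=1 w3=1 w6=1 w8=0 w4=0 clk=1 w1=1 w5=1 w9=1
t7.Δ1 w0=0 w2=1 w3=1 w6=1 w8=0 w4=0 clk=0 w1=1 w5=1 w9=1
t8.Δ0 w0=0 w2=1 w3=1 w6=1 w8=0 w4=0 clk=0 w1=1 w5=1 w9=1
t8.Δ1 w0=0 w2=1 w3=1 w6=1 w8=0 w4=0 clk=1 w1=1 w5=1 w9=1
t8.Δ2 w0=0 w2=1 w3=1 w6=1 w8=0 w4=0 clk=1 w1=1 w5=1 w9=0
t9.Δ0 w0=0 w2=1 w3=1 w6=1 w8=0 w4=0 clk=1 w1=1 w5=1 w9=0
t9.Δ1 w0=0 w2=1 w3=1 w6=1 w8=0 w4=0 clk=0 w1=1 w5=1 w9=0
t10.Δ0 w0=0 w2=1 w3=1 w6=1 w8=0 w4=0 clk=0 w1=1 w5=1 w9=0
t10.Δ1 w0=0 w2=1 w3=1 w6=1 w8=0 w4=0 clk=1 w1=1 w5=1 w9=0
t10.Δ2 w0=0 w2=1 w3=1 w6=1 w8=0 w4=0 clk=1 w1=1 w5=0 w9=0
t11.Δ0 w0=0 w2=1 w3=1 w6=1 w8=0 w4=0 clk=1 w1=1 w5=0 w9=0
t11.Δ1 w0=0 w2=1 w3=1 w6=1 w8=0 w4=0 clk=0 w1=1 w5=0 w9=0
t12.Δ0 w0=0 w2=1 w3=1 w6=1 w8=0 w4=0 clk=0 w1=1 w5=0 w9=0
t12.Δ1 w0=0 w2=1 w3=1 w6=1 w8=0 w4=0 clk=1 w1=1 w5=0 w9=0
t12.Δ2 w0=0 w2=1 w3=1 w6=1 w8=0 w4=0 clk=1 w1=1 w5=0 w9=1
t13.Δ0 w0=0 w2=1 w3=1 w6=1 w8=0 w4=0 clk=1 w1=1 w5=0 w9=1
t13.Δ1 w0=0 w2=1 w3=1 w6=1 w8=0 w4=0 clk=0 w1=1 w5=0 w9=1
t14.Δ0 w0=0 w2=1 w3=1 w6=1 w8=0 w4=0 clk=0 w1=1 w5=0 w9=1
t14.Δ1 w0=0 w2=1 w3=1 w6=1 w8=0 w4=0 clk=1 w1=1 w5=0 w9=1
t14.Δ2 w0=0 w2=1 w3=1 w6=1 w8=0 w4=0 clk=1 w1=1 w5=1 w9=1
t15.Δ0 w0=0 w2=1 w3=1 w6=1 w8=0 w4=0 clk=1 w1=1 w5=1 w9=1
t15.Δ1 w0=0 w2=1 w3=1 w6=1 w8=0 w4=0 clk=0 w1=1 w5=1 w9=1
t16.Δ0 w0=0 w2=1 w3=1 w6=1 w8=0 w4=0 clk=0 w1=1 w5=1 w9=1
t16.Δ1 w0=0 w2=1 w3=1 w6=1 w8=0 w4=0 clk=1 w1=1 w5=1 w9=1
t16.Δ2 w0=0 w2=1 w3=1 w6=1 w8=0 w4=0 clk=1 w1=1 w5=1 w9=0
t17.Δ0 w0=0 w2=1 w3=1 w6=1 w8=0 w4=0 clk=1 w1=1 w5=1 w9=0
t17.Δ1 w0=0 w2=1 w3=1 w6=1 w8=0 w4=0 clk=0 w1=1 w5=1 w9=0
t18.Δ0 w0=0 w2=1 w3=1 w6=1 w8=0 w4=0 clk=0 w1=1 w5=1 w9=0
t18.Δ1 w0=0 w2=1 w3=1 w6=1 w8=0 w4=0 clk=1 w1=1 w5=1 w9=0
t18.Δ2 w0=0 w2=1 w3=1 w6=1 w8=0 w4=0 clk=1 w1=1 w5=0 w9=0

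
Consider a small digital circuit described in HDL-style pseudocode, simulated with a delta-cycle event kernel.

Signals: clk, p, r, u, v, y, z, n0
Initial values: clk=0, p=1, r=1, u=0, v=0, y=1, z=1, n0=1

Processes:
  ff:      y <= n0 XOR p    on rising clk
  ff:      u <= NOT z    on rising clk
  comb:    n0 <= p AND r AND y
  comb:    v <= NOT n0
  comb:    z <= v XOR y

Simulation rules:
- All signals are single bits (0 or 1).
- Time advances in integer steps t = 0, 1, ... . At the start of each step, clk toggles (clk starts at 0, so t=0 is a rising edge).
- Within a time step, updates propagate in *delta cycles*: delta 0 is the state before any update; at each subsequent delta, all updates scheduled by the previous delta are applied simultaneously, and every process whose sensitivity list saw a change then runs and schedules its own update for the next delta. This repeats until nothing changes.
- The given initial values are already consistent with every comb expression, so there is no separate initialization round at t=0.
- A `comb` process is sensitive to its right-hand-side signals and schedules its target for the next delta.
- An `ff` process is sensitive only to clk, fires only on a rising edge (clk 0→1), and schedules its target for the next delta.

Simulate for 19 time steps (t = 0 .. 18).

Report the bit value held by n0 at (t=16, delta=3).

0

t=0 Δ0: clk=0 v=0 p=1 r=1 z=1 n0=1 y=1 u=0
  Δ1: clk:0→1
  Δ2: y:1→0
  Δ3: z:1→0, n0:1→0
  Δ4: v:0→1
  Δ5: z:0→1
  (5Δ to stable)
t=1 Δ0: clk=1 v=1 p=1 r=1 z=1 n0=0 y=0 u=0
  Δ1: clk:1→0
  (1Δ to stable)
t=2 Δ0: clk=0 v=1 p=1 r=1 z=1 n0=0 y=0 u=0
  Δ1: clk:0→1
  Δ2: y:0→1
  Δ3: z:1→0, n0:0→1
  Δ4: v:1→0
  Δ5: z:0→1
  (5Δ to stable)
t=3 Δ0: clk=1 v=0 p=1 r=1 z=1 n0=1 y=1 u=0
  Δ1: clk:1→0
  (1Δ to stable)
t=4 Δ0: clk=0 v=0 p=1 r=1 z=1 n0=1 y=1 u=0
  Δ1: clk:0→1
  Δ2: y:1→0
  Δ3: z:1→0, n0:1→0
  Δ4: v:0→1
  Δ5: z:0→1
  (5Δ to stable)
t=5 Δ0: clk=1 v=1 p=1 r=1 z=1 n0=0 y=0 u=0
  Δ1: clk:1→0
  (1Δ to stable)
t=6 Δ0: clk=0 v=1 p=1 r=1 z=1 n0=0 y=0 u=0
  Δ1: clk:0→1
  Δ2: y:0→1
  Δ3: z:1→0, n0:0→1
  Δ4: v:1→0
  Δ5: z:0→1
  (5Δ to stable)
t=7 Δ0: clk=1 v=0 p=1 r=1 z=1 n0=1 y=1 u=0
  Δ1: clk:1→0
  (1Δ to stable)
t=8 Δ0: clk=0 v=0 p=1 r=1 z=1 n0=1 y=1 u=0
  Δ1: clk:0→1
  Δ2: y:1→0
  Δ3: z:1→0, n0:1→0
  Δ4: v:0→1
  Δ5: z:0→1
  (5Δ to stable)
t=9 Δ0: clk=1 v=1 p=1 r=1 z=1 n0=0 y=0 u=0
  Δ1: clk:1→0
  (1Δ to stable)
t=10 Δ0: clk=0 v=1 p=1 r=1 z=1 n0=0 y=0 u=0
  Δ1: clk:0→1
  Δ2: y:0→1
  Δ3: z:1→0, n0:0→1
  Δ4: v:1→0
  Δ5: z:0→1
  (5Δ to stable)
t=11 Δ0: clk=1 v=0 p=1 r=1 z=1 n0=1 y=1 u=0
  Δ1: clk:1→0
  (1Δ to stable)
t=12 Δ0: clk=0 v=0 p=1 r=1 z=1 n0=1 y=1 u=0
  Δ1: clk:0→1
  Δ2: y:1→0
  Δ3: z:1→0, n0:1→0
  Δ4: v:0→1
  Δ5: z:0→1
  (5Δ to stable)
t=13 Δ0: clk=1 v=1 p=1 r=1 z=1 n0=0 y=0 u=0
  Δ1: clk:1→0
  (1Δ to stable)
t=14 Δ0: clk=0 v=1 p=1 r=1 z=1 n0=0 y=0 u=0
  Δ1: clk:0→1
  Δ2: y:0→1
  Δ3: z:1→0, n0:0→1
  Δ4: v:1→0
  Δ5: z:0→1
  (5Δ to stable)
t=15 Δ0: clk=1 v=0 p=1 r=1 z=1 n0=1 y=1 u=0
  Δ1: clk:1→0
  (1Δ to stable)
t=16 Δ0: clk=0 v=0 p=1 r=1 z=1 n0=1 y=1 u=0
  Δ1: clk:0→1
  Δ2: y:1→0
  Δ3: z:1→0, n0:1→0
  Δ4: v:0→1
  Δ5: z:0→1
  (5Δ to stable)
t=17 Δ0: clk=1 v=1 p=1 r=1 z=1 n0=0 y=0 u=0
  Δ1: clk:1→0
  (1Δ to stable)
t=18 Δ0: clk=0 v=1 p=1 r=1 z=1 n0=0 y=0 u=0
  Δ1: clk:0→1
  Δ2: y:0→1
  Δ3: z:1→0, n0:0→1
  Δ4: v:1→0
  Δ5: z:0→1
  (5Δ to stable)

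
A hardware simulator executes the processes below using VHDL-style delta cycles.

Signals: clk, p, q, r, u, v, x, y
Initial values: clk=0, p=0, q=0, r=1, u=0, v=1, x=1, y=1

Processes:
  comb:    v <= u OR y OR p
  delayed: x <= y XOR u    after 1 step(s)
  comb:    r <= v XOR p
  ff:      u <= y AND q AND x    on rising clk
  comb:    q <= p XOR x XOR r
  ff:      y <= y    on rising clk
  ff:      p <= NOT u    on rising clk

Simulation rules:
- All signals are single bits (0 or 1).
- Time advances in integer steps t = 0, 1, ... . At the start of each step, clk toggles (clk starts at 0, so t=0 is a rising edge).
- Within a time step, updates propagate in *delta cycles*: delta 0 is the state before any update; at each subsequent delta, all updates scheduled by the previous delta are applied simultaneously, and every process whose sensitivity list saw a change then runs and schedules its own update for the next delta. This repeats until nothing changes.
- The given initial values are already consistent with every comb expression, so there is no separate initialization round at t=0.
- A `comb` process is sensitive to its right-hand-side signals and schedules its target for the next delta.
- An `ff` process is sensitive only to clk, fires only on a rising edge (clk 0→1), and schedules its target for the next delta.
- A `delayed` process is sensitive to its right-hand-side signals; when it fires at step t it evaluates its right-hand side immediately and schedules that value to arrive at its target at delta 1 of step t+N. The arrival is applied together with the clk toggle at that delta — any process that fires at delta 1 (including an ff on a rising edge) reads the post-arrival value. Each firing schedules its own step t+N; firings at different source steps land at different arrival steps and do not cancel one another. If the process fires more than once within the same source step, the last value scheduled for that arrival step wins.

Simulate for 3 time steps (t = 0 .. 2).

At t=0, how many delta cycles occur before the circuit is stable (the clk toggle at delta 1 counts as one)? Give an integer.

t=0 Δ0: u=0 y=1 x=1 q=0 v=1 r=1 p=0 clk=0
  Δ1: clk:0→1
  Δ2: p:0→1
  Δ3: q:0→1, r:1→0
  Δ4: q:1→0
  (4Δ to stable)
t=1 Δ0: u=0 y=1 x=1 q=0 v=1 r=0 p=1 clk=1
  Δ1: clk:1→0
  (1Δ to stable)
t=2 Δ0: u=0 y=1 x=1 q=0 v=1 r=0 p=1 clk=0
  Δ1: clk:0→1
  (1Δ to stable)

4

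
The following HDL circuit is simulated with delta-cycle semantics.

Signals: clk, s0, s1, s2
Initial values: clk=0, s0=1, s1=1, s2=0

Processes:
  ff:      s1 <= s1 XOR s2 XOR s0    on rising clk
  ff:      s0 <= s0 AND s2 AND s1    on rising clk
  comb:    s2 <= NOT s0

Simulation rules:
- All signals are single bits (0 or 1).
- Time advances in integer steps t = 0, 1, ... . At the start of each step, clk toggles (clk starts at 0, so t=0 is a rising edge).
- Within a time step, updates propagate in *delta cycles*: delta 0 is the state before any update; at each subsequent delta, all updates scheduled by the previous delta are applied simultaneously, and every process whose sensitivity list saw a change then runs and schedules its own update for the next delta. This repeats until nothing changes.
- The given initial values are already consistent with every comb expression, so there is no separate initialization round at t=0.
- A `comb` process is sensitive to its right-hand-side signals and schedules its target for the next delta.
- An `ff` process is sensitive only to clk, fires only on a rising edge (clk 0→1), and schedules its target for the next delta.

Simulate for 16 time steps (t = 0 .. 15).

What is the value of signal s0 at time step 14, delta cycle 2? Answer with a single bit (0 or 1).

t=0 Δ0: s2=0 clk=0 s0=1 s1=1
  Δ1: clk:0→1
  Δ2: s0:1→0, s1:1→0
  Δ3: s2:0→1
  (3Δ to stable)
t=1 Δ0: s2=1 clk=1 s0=0 s1=0
  Δ1: clk:1→0
  (1Δ to stable)
t=2 Δ0: s2=1 clk=0 s0=0 s1=0
  Δ1: clk:0→1
  Δ2: s1:0→1
  (2Δ to stable)
t=3 Δ0: s2=1 clk=1 s0=0 s1=1
  Δ1: clk:1→0
  (1Δ to stable)
t=4 Δ0: s2=1 clk=0 s0=0 s1=1
  Δ1: clk:0→1
  Δ2: s1:1→0
  (2Δ to stable)
t=5 Δ0: s2=1 clk=1 s0=0 s1=0
  Δ1: clk:1→0
  (1Δ to stable)
t=6 Δ0: s2=1 clk=0 s0=0 s1=0
  Δ1: clk:0→1
  Δ2: s1:0→1
  (2Δ to stable)
t=7 Δ0: s2=1 clk=1 s0=0 s1=1
  Δ1: clk:1→0
  (1Δ to stable)
t=8 Δ0: s2=1 clk=0 s0=0 s1=1
  Δ1: clk:0→1
  Δ2: s1:1→0
  (2Δ to stable)
t=9 Δ0: s2=1 clk=1 s0=0 s1=0
  Δ1: clk:1→0
  (1Δ to stable)
t=10 Δ0: s2=1 clk=0 s0=0 s1=0
  Δ1: clk:0→1
  Δ2: s1:0→1
  (2Δ to stable)
t=11 Δ0: s2=1 clk=1 s0=0 s1=1
  Δ1: clk:1→0
  (1Δ to stable)
t=12 Δ0: s2=1 clk=0 s0=0 s1=1
  Δ1: clk:0→1
  Δ2: s1:1→0
  (2Δ to stable)
t=13 Δ0: s2=1 clk=1 s0=0 s1=0
  Δ1: clk:1→0
  (1Δ to stable)
t=14 Δ0: s2=1 clk=0 s0=0 s1=0
  Δ1: clk:0→1
  Δ2: s1:0→1
  (2Δ to stable)
t=15 Δ0: s2=1 clk=1 s0=0 s1=1
  Δ1: clk:1→0
  (1Δ to stable)

0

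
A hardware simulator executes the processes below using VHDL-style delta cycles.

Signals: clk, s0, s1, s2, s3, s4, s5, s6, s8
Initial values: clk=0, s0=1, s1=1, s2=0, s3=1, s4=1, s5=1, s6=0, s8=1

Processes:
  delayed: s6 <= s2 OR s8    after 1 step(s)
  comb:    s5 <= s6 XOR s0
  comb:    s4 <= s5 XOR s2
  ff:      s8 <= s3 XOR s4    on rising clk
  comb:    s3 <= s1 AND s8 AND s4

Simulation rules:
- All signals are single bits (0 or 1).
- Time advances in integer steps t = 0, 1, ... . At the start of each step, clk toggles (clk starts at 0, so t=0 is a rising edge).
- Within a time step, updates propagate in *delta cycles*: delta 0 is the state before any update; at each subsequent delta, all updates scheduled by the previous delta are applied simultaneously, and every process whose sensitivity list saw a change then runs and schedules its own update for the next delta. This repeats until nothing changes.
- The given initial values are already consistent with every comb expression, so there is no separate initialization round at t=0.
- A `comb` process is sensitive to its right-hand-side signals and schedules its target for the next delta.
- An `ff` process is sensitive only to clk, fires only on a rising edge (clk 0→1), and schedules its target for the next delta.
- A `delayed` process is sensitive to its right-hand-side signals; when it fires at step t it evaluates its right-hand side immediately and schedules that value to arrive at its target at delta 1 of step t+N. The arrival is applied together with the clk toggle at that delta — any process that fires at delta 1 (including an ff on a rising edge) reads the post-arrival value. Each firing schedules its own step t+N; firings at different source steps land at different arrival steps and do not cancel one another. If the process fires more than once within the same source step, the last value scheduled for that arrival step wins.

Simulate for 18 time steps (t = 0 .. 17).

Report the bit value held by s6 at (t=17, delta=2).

0

[bits: s2,s0,s1,s4,s5,clk,s3,s8,s6]
t=0: Δ0=011110110 Δ1=011111110 Δ2=011111100 Δ3=011111000 | 3Δ
t=1: Δ0=011111000 Δ1=011110000 | 1Δ
t=2: Δ0=011110000 Δ1=011111000 Δ2=011111010 Δ3=011111110 | 3Δ
t=3: Δ0=011111110 Δ1=011110111 Δ2=011100111 Δ3=011000111 Δ4=011000011 | 4Δ
t=4: Δ0=011000011 Δ1=011001011 Δ2=011001001 | 2Δ
t=5: Δ0=011001001 Δ1=011000000 Δ2=011010000 Δ3=011110000 | 3Δ
t=6: Δ0=011110000 Δ1=011111000 Δ2=011111010 Δ3=011111110 | 3Δ
t=7: Δ0=011111110 Δ1=011110111 Δ2=011100111 Δ3=011000111 Δ4=011000011 | 4Δ
t=8: Δ0=011000011 Δ1=011001011 Δ2=011001001 | 2Δ
t=9: Δ0=011001001 Δ1=011000000 Δ2=011010000 Δ3=011110000 | 3Δ
t=10: Δ0=011110000 Δ1=011111000 Δ2=011111010 Δ3=011111110 | 3Δ
t=11: Δ0=011111110 Δ1=011110111 Δ2=011100111 Δ3=011000111 Δ4=011000011 | 4Δ
t=12: Δ0=011000011 Δ1=011001011 Δ2=011001001 | 2Δ
t=13: Δ0=011001001 Δ1=011000000 Δ2=011010000 Δ3=011110000 | 3Δ
t=14: Δ0=011110000 Δ1=011111000 Δ2=011111010 Δ3=011111110 | 3Δ
t=15: Δ0=011111110 Δ1=011110111 Δ2=011100111 Δ3=011000111 Δ4=011000011 | 4Δ
t=16: Δ0=011000011 Δ1=011001011 Δ2=011001001 | 2Δ
t=17: Δ0=011001001 Δ1=011000000 Δ2=011010000 Δ3=011110000 | 3Δ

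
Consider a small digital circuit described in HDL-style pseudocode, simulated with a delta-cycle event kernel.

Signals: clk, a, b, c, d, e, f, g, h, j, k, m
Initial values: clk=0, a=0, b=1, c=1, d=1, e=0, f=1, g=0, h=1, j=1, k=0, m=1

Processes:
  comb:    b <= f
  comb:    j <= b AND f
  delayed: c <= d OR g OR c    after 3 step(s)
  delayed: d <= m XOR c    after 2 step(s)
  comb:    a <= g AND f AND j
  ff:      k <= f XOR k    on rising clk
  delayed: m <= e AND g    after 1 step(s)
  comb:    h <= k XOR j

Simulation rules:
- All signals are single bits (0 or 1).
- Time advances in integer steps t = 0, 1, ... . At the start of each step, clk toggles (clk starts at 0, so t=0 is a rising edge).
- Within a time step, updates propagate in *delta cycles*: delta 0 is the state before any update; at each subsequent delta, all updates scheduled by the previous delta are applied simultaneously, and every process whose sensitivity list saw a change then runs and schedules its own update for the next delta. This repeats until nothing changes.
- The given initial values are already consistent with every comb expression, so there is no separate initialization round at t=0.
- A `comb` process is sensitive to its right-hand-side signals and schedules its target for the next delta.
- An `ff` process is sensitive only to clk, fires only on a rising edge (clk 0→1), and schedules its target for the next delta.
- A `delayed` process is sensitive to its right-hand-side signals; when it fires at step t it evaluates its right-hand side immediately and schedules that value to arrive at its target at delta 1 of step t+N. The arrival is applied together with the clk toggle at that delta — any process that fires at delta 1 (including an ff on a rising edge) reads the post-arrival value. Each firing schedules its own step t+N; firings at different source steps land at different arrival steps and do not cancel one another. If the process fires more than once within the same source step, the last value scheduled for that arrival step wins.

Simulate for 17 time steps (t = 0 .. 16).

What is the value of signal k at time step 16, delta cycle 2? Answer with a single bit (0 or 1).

[bits: f,m,e,a,k,d,b,clk,j,h,g,c]
t=0: Δ0=110001101101 Δ1=110001111101 Δ2=110011111101 Δ3=110011111001 | 3Δ
t=1: Δ0=110011111001 Δ1=110011101001 | 1Δ
t=2: Δ0=110011101001 Δ1=110011111001 Δ2=110001111001 Δ3=110001111101 | 3Δ
t=3: Δ0=110001111101 Δ1=110001101101 | 1Δ
t=4: Δ0=110001101101 Δ1=110001111101 Δ2=110011111101 Δ3=110011111001 | 3Δ
t=5: Δ0=110011111001 Δ1=110011101001 | 1Δ
t=6: Δ0=110011101001 Δ1=110011111001 Δ2=110001111001 Δ3=110001111101 | 3Δ
t=7: Δ0=110001111101 Δ1=110001101101 | 1Δ
t=8: Δ0=110001101101 Δ1=110001111101 Δ2=110011111101 Δ3=110011111001 | 3Δ
t=9: Δ0=110011111001 Δ1=110011101001 | 1Δ
t=10: Δ0=110011101001 Δ1=110011111001 Δ2=110001111001 Δ3=110001111101 | 3Δ
t=11: Δ0=110001111101 Δ1=110001101101 | 1Δ
t=12: Δ0=110001101101 Δ1=110001111101 Δ2=110011111101 Δ3=110011111001 | 3Δ
t=13: Δ0=110011111001 Δ1=110011101001 | 1Δ
t=14: Δ0=110011101001 Δ1=110011111001 Δ2=110001111001 Δ3=110001111101 | 3Δ
t=15: Δ0=110001111101 Δ1=110001101101 | 1Δ
t=16: Δ0=110001101101 Δ1=110001111101 Δ2=110011111101 Δ3=110011111001 | 3Δ

1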